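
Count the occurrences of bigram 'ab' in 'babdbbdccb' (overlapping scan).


Scanning 'babdbbdccb' for bigram 'ab':
  Position 0: 'ba' -> no
  Position 1: 'ab' -> MATCH
  Position 2: 'bd' -> no
  Position 3: 'db' -> no
  Position 4: 'bb' -> no
  Position 5: 'bd' -> no
  Position 6: 'dc' -> no
  Position 7: 'cc' -> no
  Position 8: 'cb' -> no
Total matches: 1

1


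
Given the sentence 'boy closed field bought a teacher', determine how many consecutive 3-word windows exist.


Word trigrams from [6] words:
  Trigram 1: (boy closed field)
  Trigram 2: (closed field bought)
  Trigram 3: (field bought a)
  Trigram 4: (bought a teacher)
Total word trigrams: 6 - 2 = 4

4


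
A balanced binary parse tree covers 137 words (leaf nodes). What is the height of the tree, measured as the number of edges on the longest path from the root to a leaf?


In a balanced binary tree with n leaves the deepest leaf is ceil(log2(n)) edges below the root.
log2(137) = 7.0980
ceil(7.0980) = 8
height (edges) = 8

8


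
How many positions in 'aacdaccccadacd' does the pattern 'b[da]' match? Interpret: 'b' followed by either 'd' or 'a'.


Pattern: b[da] means 'b' followed by either 'd' or 'a'.
Scanning 'aacdaccccadacd' position-by-position:
  Pos 0: window 'aa' -> no
  Pos 1: window 'ac' -> no
  Pos 2: window 'cd' -> no
  Pos 3: window 'da' -> no
  Pos 4: window 'ac' -> no
  Pos 5: window 'cc' -> no
  Pos 6: window 'cc' -> no
  Pos 7: window 'cc' -> no
  Pos 8: window 'ca' -> no
  Pos 9: window 'ad' -> no
  Pos 10: window 'da' -> no
  Pos 11: window 'ac' -> no
  Pos 12: window 'cd' -> no
  Pos 13: window 'd' -> no
Total matches: 0

0


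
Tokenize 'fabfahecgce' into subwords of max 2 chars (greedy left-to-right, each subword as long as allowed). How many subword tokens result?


'fabfahecgce' has 11 characters.
Chunking with max size 2:
  Chunk 1: 'fa' (positions 0-1)
  Chunk 2: 'bf' (positions 2-3)
  Chunk 3: 'ah' (positions 4-5)
  Chunk 4: 'ec' (positions 6-7)
  Chunk 5: 'gc' (positions 8-9)
  Chunk 6: 'e' (positions 10-10)
Total chunks: ceil(11 / 2) = 6

6


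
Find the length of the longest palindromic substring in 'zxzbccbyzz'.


Scanning 'zxzbccbyzz' for palindromic substrings.
Substring at positions 3-6: 'bccb'.
Check: reverse('bccb') = 'bccb' -> palindrome confirmed.
Neighbouring characters ('z' / 'y') break symmetry, so it cannot extend further.
No longer palindromic substring exists; longest length = 4

4


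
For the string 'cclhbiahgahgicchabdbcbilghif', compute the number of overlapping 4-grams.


String 'cclhbiahgahgicchabdbcbilghif' has length L = 28.
Number of overlapping n-grams = L - n + 1
Substituting: 28 - 4 + 1 = 25

25


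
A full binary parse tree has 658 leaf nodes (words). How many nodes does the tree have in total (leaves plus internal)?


Leaf nodes (terminals): 658
Internal nodes = n - 1 = 658 - 1 = 657
Total = leaves + internal = 658 + 657 = 1315

1315


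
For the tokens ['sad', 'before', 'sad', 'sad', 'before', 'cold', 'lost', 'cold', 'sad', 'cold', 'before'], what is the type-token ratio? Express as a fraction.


Tokens: 11
Unique types: ('before', 'cold', 'lost', 'sad') = 4
TTR = 4/11
Already in lowest terms.

4/11


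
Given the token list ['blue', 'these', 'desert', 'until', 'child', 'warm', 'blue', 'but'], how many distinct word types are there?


Listing all tokens and tracking unique types:
  Token 1: 'blue' -> NEW (unique so far: 1)
  Token 2: 'these' -> NEW (unique so far: 2)
  Token 3: 'desert' -> NEW (unique so far: 3)
  Token 4: 'until' -> NEW (unique so far: 4)
  Token 5: 'child' -> NEW (unique so far: 5)
  Token 6: 'warm' -> NEW (unique so far: 6)
  Token 7: 'blue' -> duplicate (unique so far: 6)
  Token 8: 'but' -> NEW (unique so far: 7)
Unique types: ('blue', 'but', 'child', 'desert', 'these', 'until', 'warm')
Vocabulary size: 7

7


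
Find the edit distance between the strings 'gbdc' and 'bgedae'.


Building DP table for s1='gbdc' (len 4) and s2='bgedae' (len 6):
       b  g  e  d  a  e
    0  1  2  3  4  5  6
  g 1  1  1  2  3  4  5
  b 2  1  2  2  3  4  5
  d 3  2  2  3  2  3  4
  c 4  3  3  3  3  3  4
Edit distance = dp[4][6] = 4

4


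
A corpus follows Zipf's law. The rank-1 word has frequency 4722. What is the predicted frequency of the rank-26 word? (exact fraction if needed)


Zipf's law: freq(rank) = f1 / rank
f1 = 4722, rank = 26
freq = 4722 / 26
GCD(4722, 26) = 2
Simplified: 2361/13

2361/13


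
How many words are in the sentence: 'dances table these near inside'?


Counting words by splitting on spaces:
  Word 1: 'dances'
  Word 2: 'table'
  Word 3: 'these'
  Word 4: 'near'
  Word 5: 'inside'
Total words: 5

5


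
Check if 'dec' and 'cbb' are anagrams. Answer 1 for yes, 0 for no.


Sort characters of 'dec': 'cde'
Sort characters of 'cbb': 'bbc'
Sorted forms differ -> they are NOT anagrams
Result: 0

0


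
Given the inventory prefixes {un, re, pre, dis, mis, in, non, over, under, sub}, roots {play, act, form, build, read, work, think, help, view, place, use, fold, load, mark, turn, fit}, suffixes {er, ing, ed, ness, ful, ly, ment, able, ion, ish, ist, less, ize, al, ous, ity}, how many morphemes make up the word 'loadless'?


Segmenting 'loadless' against the inventory:
  'load' -> root (morpheme 1)
  'less' -> suffix (morpheme 2)
Total morphemes: 2

2


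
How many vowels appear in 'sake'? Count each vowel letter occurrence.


Scanning each character of 'sake':
  Position 1: 's' -> consonant (running count: 0)
  Position 2: 'a' -> vowel (running count: 1)
  Position 3: 'k' -> consonant (running count: 1)
  Position 4: 'e' -> vowel (running count: 2)
Total vowels: 2

2


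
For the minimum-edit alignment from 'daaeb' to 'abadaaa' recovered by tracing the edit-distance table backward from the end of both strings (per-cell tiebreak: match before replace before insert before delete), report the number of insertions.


Edit distance = 5. Backtracking from cell (5, 7) with preference match > replace > insert > delete,
then listing the resulting alignment 'daaeb' -> 'abadaaa' left to right:
  Step 1: insert 'a' [insertion #1]
  Step 2: replace d->b
  Step 3: keep 'a'
  Step 4: insert 'd' [insertion #2]
  Step 5: keep 'a'
  Step 6: replace e->a
  Step 7: replace b->a
Total insertions: 2

2


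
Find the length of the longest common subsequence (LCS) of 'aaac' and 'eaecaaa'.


DP table for LCS of 'aaac' and 'eaecaaa':
       e  a  e  c  a  a  a
    0  0  0  0  0  0  0  0
  a 0  0  1  1  1  1  1  1
  a 0  0  1  1  1  2  2  2
  a 0  0  1  1  1  2  3  3
  c 0  0  1  1  2  2  3  3
LCS: 'aaa'
LCS length = 3

3


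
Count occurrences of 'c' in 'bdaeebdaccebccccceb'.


Scanning 'bdaeebdaccebccccceb' for 'c':
  Position 8: 'c' -> MATCH (count: 1)
  Position 9: 'c' -> MATCH (count: 2)
  Position 12: 'c' -> MATCH (count: 3)
  Position 13: 'c' -> MATCH (count: 4)
  Position 14: 'c' -> MATCH (count: 5)
  Position 15: 'c' -> MATCH (count: 6)
  Position 16: 'c' -> MATCH (count: 7)
Total occurrences of 'c': 7

7


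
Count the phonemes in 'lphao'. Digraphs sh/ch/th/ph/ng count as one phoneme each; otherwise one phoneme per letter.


Parsing 'lphao' greedily, digraphs first:
  'l' -> consonant phoneme (phonemes so far: 1)
  'ph' -> digraph (1 consonant phoneme) (phonemes so far: 2)
  'a' -> vowel phoneme (phonemes so far: 3)
  'o' -> vowel phoneme (phonemes so far: 4)
Total phonemes: 4

4


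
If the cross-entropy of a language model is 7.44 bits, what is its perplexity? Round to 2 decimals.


Perplexity formula: PP = 2^H
H = 7.44
PP = 2^7.44
Decompose: 2^7.44 = 2^7 * 2^0.44
2^7 = 128, 2^0.44 ~ 1.3566043
PP ~ 128 * 1.3566043 = 173.6453504
Rounded to 2 decimals: 173.65

173.65


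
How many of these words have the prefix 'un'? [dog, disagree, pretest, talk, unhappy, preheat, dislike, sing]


Checking each word for prefix 'un':
  'dog' -> no (count: 0)
  'disagree' -> no (count: 0)
  'pretest' -> no (count: 0)
  'talk' -> no (count: 0)
  'unhappy' -> YES, starts with 'un' (count: 1)
  'preheat' -> no (count: 1)
  'dislike' -> no (count: 1)
  'sing' -> no (count: 1)
Total with prefix 'un': 1

1


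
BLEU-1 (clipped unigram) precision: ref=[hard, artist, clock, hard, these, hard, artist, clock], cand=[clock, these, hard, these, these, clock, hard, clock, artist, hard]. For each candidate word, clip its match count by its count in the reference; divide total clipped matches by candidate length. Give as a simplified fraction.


Reference word counts: {'artist': 2, 'clock': 2, 'hard': 3, 'these': 1}
Checking each candidate word (with clipping):
  'clock' -> in reference (ref count 2, used 1/2) -> match (matches: 1)
  'these' -> in reference (ref count 1, used 1/1) -> match (matches: 2)
  'hard' -> in reference (ref count 3, used 1/3) -> match (matches: 3)
  'these' -> ref count 1 already used up (1/1) -> clipped, no match (matches: 3)
  'these' -> ref count 1 already used up (1/1) -> clipped, no match (matches: 3)
  'clock' -> in reference (ref count 2, used 2/2) -> match (matches: 4)
  'hard' -> in reference (ref count 3, used 2/3) -> match (matches: 5)
  'clock' -> ref count 2 already used up (2/2) -> clipped, no match (matches: 5)
  'artist' -> in reference (ref count 2, used 1/2) -> match (matches: 6)
  'hard' -> in reference (ref count 3, used 3/3) -> match (matches: 7)
Clipped matches: 7, Candidate length: 10
Precision = 7/10

7/10


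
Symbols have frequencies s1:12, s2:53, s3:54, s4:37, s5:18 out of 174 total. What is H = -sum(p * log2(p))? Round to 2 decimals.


Computing entropy H = -sum(p_i * log2(p_i)):
  s1: p = 12/174 = 0.0690, -p*log2(p) = 0.2661
  s2: p = 53/174 = 0.3046, -p*log2(p) = 0.5224
  s3: p = 54/174 = 0.3103, -p*log2(p) = 0.5239
  s4: p = 37/174 = 0.2126, -p*log2(p) = 0.4749
  s5: p = 18/174 = 0.1034, -p*log2(p) = 0.3386
H = sum of terms = 2.1259
Rounded to 2 decimals: 2.13

2.13


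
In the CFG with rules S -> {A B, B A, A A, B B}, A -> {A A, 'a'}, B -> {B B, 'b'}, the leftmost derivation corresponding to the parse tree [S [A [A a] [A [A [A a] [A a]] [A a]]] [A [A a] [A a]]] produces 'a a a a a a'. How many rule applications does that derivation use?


Every bracketed nonterminal node [X ...] in the tree is produced by exactly one rule application.
Reading the tree off as a leftmost derivation:
  Step 1: S  =>  A A   (applied S -> A A)
  Step 2: A A  =>  A A A   (applied A -> A A)
  Step 3: A A A  =>  a A A   (applied A -> a)
  Step 4: a A A  =>  a A A A   (applied A -> A A)
  Step 5: a A A A  =>  a A A A A   (applied A -> A A)
  Step 6: a A A A A  =>  a a A A A   (applied A -> a)
  Step 7: a a A A A  =>  a a a A A   (applied A -> a)
  Step 8: a a a A A  =>  a a a a A   (applied A -> a)
  Step 9: a a a a A  =>  a a a a A A   (applied A -> A A)
  Step 10: a a a a A A  =>  a a a a a A   (applied A -> a)
  Step 11: a a a a a A  =>  a a a a a a   (applied A -> a)
Final yield: a a a a a a
Total rewrite steps: 11

11


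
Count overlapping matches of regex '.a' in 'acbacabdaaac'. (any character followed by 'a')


Pattern: .a means any character followed by 'a'.
Scanning 'acbacabdaaac' position-by-position:
  Pos 0: window 'ac' -> no
  Pos 1: window 'cb' -> no
  Pos 2: window 'ba' -> MATCH
  Pos 3: window 'ac' -> no
  Pos 4: window 'ca' -> MATCH
  Pos 5: window 'ab' -> no
  Pos 6: window 'bd' -> no
  Pos 7: window 'da' -> MATCH
  Pos 8: window 'aa' -> MATCH
  Pos 9: window 'aa' -> MATCH
  Pos 10: window 'ac' -> no
  Pos 11: window 'c' -> no
Total matches: 5

5


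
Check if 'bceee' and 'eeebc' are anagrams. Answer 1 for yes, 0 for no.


Sort characters of 'bceee': 'bceee'
Sort characters of 'eeebc': 'bceee'
Sorted forms match -> they ARE anagrams
Result: 1

1


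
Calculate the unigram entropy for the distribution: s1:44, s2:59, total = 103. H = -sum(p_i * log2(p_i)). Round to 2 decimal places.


Computing entropy H = -sum(p_i * log2(p_i)):
  s1: p = 44/103 = 0.4272, -p*log2(p) = 0.5242
  s2: p = 59/103 = 0.5728, -p*log2(p) = 0.4605
H = sum of terms = 0.9847
Rounded to 2 decimals: 0.98

0.98


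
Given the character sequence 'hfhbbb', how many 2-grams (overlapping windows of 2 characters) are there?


String 'hfhbbb' has length L = 6.
Number of overlapping n-grams = L - n + 1
Substituting: 6 - 2 + 1 = 5

5


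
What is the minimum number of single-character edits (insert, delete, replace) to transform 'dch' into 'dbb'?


Building DP table for s1='dch' (len 3) and s2='dbb' (len 3):
       d  b  b
    0  1  2  3
  d 1  0  1  2
  c 2  1  1  2
  h 3  2  2  2
Edit distance = dp[3][3] = 2

2


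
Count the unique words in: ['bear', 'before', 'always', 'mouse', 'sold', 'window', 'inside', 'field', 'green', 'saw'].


Listing all tokens and tracking unique types:
  Token 1: 'bear' -> NEW (unique so far: 1)
  Token 2: 'before' -> NEW (unique so far: 2)
  Token 3: 'always' -> NEW (unique so far: 3)
  Token 4: 'mouse' -> NEW (unique so far: 4)
  Token 5: 'sold' -> NEW (unique so far: 5)
  Token 6: 'window' -> NEW (unique so far: 6)
  Token 7: 'inside' -> NEW (unique so far: 7)
  Token 8: 'field' -> NEW (unique so far: 8)
  Token 9: 'green' -> NEW (unique so far: 9)
  Token 10: 'saw' -> NEW (unique so far: 10)
Unique types: ('always', 'bear', 'before', 'field', 'green', 'inside', 'mouse', 'saw', 'sold', 'window')
Vocabulary size: 10

10


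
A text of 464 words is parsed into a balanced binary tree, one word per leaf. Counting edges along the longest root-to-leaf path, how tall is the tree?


In a balanced binary tree with n leaves the deepest leaf is ceil(log2(n)) edges below the root.
log2(464) = 8.8580
ceil(8.8580) = 9
height (edges) = 9

9


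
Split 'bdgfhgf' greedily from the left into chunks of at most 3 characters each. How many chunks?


'bdgfhgf' has 7 characters.
Chunking with max size 3:
  Chunk 1: 'bdg' (positions 0-2)
  Chunk 2: 'fhg' (positions 3-5)
  Chunk 3: 'f' (positions 6-6)
Total chunks: ceil(7 / 3) = 3

3


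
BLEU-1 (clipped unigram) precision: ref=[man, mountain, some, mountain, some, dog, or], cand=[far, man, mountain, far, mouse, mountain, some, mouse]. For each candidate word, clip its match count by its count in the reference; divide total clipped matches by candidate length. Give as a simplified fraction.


Reference word counts: {'dog': 1, 'man': 1, 'mountain': 2, 'or': 1, 'some': 2}
Checking each candidate word (with clipping):
  'far' -> not in reference -> no match (matches: 0)
  'man' -> in reference (ref count 1, used 1/1) -> match (matches: 1)
  'mountain' -> in reference (ref count 2, used 1/2) -> match (matches: 2)
  'far' -> not in reference -> no match (matches: 2)
  'mouse' -> not in reference -> no match (matches: 2)
  'mountain' -> in reference (ref count 2, used 2/2) -> match (matches: 3)
  'some' -> in reference (ref count 2, used 1/2) -> match (matches: 4)
  'mouse' -> not in reference -> no match (matches: 4)
Clipped matches: 4, Candidate length: 8
Precision = 4/8 = 1/2

1/2


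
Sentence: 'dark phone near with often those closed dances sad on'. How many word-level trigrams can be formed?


Word trigrams from [10] words:
  Trigram 1: (dark phone near)
  Trigram 2: (phone near with)
  Trigram 3: (near with often)
  Trigram 4: (with often those)
  Trigram 5: (often those closed)
  Trigram 6: (those closed dances)
  Trigram 7: (closed dances sad)
  Trigram 8: (dances sad on)
Total word trigrams: 10 - 2 = 8

8


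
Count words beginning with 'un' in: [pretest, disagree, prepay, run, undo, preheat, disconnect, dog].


Checking each word for prefix 'un':
  'pretest' -> no (count: 0)
  'disagree' -> no (count: 0)
  'prepay' -> no (count: 0)
  'run' -> no (count: 0)
  'undo' -> YES, starts with 'un' (count: 1)
  'preheat' -> no (count: 1)
  'disconnect' -> no (count: 1)
  'dog' -> no (count: 1)
Total with prefix 'un': 1

1


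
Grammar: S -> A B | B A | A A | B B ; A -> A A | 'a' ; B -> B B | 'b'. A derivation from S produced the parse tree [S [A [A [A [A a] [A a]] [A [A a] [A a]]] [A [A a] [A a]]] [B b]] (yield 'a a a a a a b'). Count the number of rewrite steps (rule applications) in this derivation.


Every bracketed nonterminal node [X ...] in the tree is produced by exactly one rule application.
Reading the tree off as a leftmost derivation:
  Step 1: S  =>  A B   (applied S -> A B)
  Step 2: A B  =>  A A B   (applied A -> A A)
  Step 3: A A B  =>  A A A B   (applied A -> A A)
  Step 4: A A A B  =>  A A A A B   (applied A -> A A)
  Step 5: A A A A B  =>  a A A A B   (applied A -> a)
  Step 6: a A A A B  =>  a a A A B   (applied A -> a)
  Step 7: a a A A B  =>  a a A A A B   (applied A -> A A)
  Step 8: a a A A A B  =>  a a a A A B   (applied A -> a)
  Step 9: a a a A A B  =>  a a a a A B   (applied A -> a)
  Step 10: a a a a A B  =>  a a a a A A B   (applied A -> A A)
  Step 11: a a a a A A B  =>  a a a a a A B   (applied A -> a)
  Step 12: a a a a a A B  =>  a a a a a a B   (applied A -> a)
  Step 13: a a a a a a B  =>  a a a a a a b   (applied B -> b)
Final yield: a a a a a a b
Total rewrite steps: 13

13


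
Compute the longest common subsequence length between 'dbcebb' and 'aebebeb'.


DP table for LCS of 'dbcebb' and 'aebebeb':
       a  e  b  e  b  e  b
    0  0  0  0  0  0  0  0
  d 0  0  0  0  0  0  0  0
  b 0  0  0  1  1  1  1  1
  c 0  0  0  1  1  1  1  1
  e 0  0  1  1  2  2  2  2
  b 0  0  1  2  2  3  3  3
  b 0  0  1  2  2  3  3  4
LCS: 'bebb'
LCS length = 4

4


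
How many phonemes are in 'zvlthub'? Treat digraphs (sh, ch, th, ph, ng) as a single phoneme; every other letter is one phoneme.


Parsing 'zvlthub' greedily, digraphs first:
  'z' -> consonant phoneme (phonemes so far: 1)
  'v' -> consonant phoneme (phonemes so far: 2)
  'l' -> consonant phoneme (phonemes so far: 3)
  'th' -> digraph (1 consonant phoneme) (phonemes so far: 4)
  'u' -> vowel phoneme (phonemes so far: 5)
  'b' -> consonant phoneme (phonemes so far: 6)
Total phonemes: 6

6


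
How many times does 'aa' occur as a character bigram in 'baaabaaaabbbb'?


Scanning 'baaabaaaabbbb' for bigram 'aa':
  Position 0: 'ba' -> no
  Position 1: 'aa' -> MATCH
  Position 2: 'aa' -> MATCH
  Position 3: 'ab' -> no
  Position 4: 'ba' -> no
  Position 5: 'aa' -> MATCH
  Position 6: 'aa' -> MATCH
  Position 7: 'aa' -> MATCH
  Position 8: 'ab' -> no
  Position 9: 'bb' -> no
  Position 10: 'bb' -> no
  Position 11: 'bb' -> no
Total matches: 5

5


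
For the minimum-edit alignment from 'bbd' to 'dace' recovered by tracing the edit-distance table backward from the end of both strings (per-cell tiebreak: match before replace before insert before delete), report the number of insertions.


Edit distance = 4. Backtracking from cell (3, 4) with preference match > replace > insert > delete,
then listing the resulting alignment 'bbd' -> 'dace' left to right:
  Step 1: insert 'd' [insertion #1]
  Step 2: replace b->a
  Step 3: replace b->c
  Step 4: replace d->e
Total insertions: 1

1


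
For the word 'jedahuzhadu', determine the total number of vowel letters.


Scanning each character of 'jedahuzhadu':
  Position 1: 'j' -> consonant (running count: 0)
  Position 2: 'e' -> vowel (running count: 1)
  Position 3: 'd' -> consonant (running count: 1)
  Position 4: 'a' -> vowel (running count: 2)
  Position 5: 'h' -> consonant (running count: 2)
  Position 6: 'u' -> vowel (running count: 3)
  Position 7: 'z' -> consonant (running count: 3)
  Position 8: 'h' -> consonant (running count: 3)
  Position 9: 'a' -> vowel (running count: 4)
  Position 10: 'd' -> consonant (running count: 4)
  Position 11: 'u' -> vowel (running count: 5)
Total vowels: 5

5


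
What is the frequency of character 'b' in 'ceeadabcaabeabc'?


Scanning 'ceeadabcaabeabc' for 'b':
  Position 6: 'b' -> MATCH (count: 1)
  Position 10: 'b' -> MATCH (count: 2)
  Position 13: 'b' -> MATCH (count: 3)
Total occurrences of 'b': 3

3


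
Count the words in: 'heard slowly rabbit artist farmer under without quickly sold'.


Counting words by splitting on spaces:
  Word 1: 'heard'
  Word 2: 'slowly'
  Word 3: 'rabbit'
  Word 4: 'artist'
  Word 5: 'farmer'
  Word 6: 'under'
  Word 7: 'without'
  Word 8: 'quickly'
  Word 9: 'sold'
Total words: 9

9


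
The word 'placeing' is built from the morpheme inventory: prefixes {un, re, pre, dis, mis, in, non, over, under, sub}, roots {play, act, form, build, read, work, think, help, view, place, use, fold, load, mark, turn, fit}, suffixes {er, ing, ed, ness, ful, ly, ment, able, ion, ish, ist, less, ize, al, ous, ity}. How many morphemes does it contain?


Segmenting 'placeing' against the inventory:
  'place' -> root (morpheme 1)
  'ing' -> suffix (morpheme 2)
Total morphemes: 2

2


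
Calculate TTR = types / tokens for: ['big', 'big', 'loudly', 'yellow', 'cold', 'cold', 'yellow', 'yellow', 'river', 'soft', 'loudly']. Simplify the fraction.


Tokens: 11
Unique types: ('big', 'cold', 'loudly', 'river', 'soft', 'yellow') = 6
TTR = 6/11
Already in lowest terms.

6/11


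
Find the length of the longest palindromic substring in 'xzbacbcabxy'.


Scanning 'xzbacbcabxy' for palindromic substrings.
Substring at positions 2-8: 'bacbcab'.
Check: reverse('bacbcab') = 'bacbcab' -> palindrome confirmed.
Neighbouring characters ('z' / 'x') break symmetry, so it cannot extend further.
No longer palindromic substring exists; longest length = 7

7


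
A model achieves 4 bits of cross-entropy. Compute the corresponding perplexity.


Perplexity formula: PP = 2^H
H = 4
PP = 2^4
Steps: 2^1 = 2, 2^2 = 4, 2^3 = 8, 2^4 = 16
PP = 16

16


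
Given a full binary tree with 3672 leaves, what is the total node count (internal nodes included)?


Leaf nodes (terminals): 3672
Internal nodes = n - 1 = 3672 - 1 = 3671
Total = leaves + internal = 3672 + 3671 = 7343

7343


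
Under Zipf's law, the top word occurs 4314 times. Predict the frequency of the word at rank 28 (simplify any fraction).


Zipf's law: freq(rank) = f1 / rank
f1 = 4314, rank = 28
freq = 4314 / 28
GCD(4314, 28) = 2
Simplified: 2157/14

2157/14


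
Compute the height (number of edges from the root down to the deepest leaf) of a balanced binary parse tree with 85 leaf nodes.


In a balanced binary tree with n leaves the deepest leaf is ceil(log2(n)) edges below the root.
log2(85) = 6.4094
ceil(6.4094) = 7
height (edges) = 7

7


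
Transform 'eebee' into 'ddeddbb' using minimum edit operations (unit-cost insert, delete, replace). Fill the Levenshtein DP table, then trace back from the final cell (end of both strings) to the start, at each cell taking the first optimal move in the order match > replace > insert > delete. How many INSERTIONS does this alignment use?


Edit distance = 6. Backtracking from cell (5, 7) with preference match > replace > insert > delete,
then listing the resulting alignment 'eebee' -> 'ddeddbb' left to right:
  Step 1: insert 'd' [insertion #1]
  Step 2: insert 'd' [insertion #2]
  Step 3: keep 'e'
  Step 4: replace e->d
  Step 5: replace b->d
  Step 6: replace e->b
  Step 7: replace e->b
Total insertions: 2

2


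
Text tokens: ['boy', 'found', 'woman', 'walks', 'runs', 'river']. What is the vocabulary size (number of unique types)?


Listing all tokens and tracking unique types:
  Token 1: 'boy' -> NEW (unique so far: 1)
  Token 2: 'found' -> NEW (unique so far: 2)
  Token 3: 'woman' -> NEW (unique so far: 3)
  Token 4: 'walks' -> NEW (unique so far: 4)
  Token 5: 'runs' -> NEW (unique so far: 5)
  Token 6: 'river' -> NEW (unique so far: 6)
Unique types: ('boy', 'found', 'river', 'runs', 'walks', 'woman')
Vocabulary size: 6

6


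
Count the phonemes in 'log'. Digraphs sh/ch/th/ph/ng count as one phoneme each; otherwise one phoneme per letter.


Parsing 'log' greedily, digraphs first:
  'l' -> consonant phoneme (phonemes so far: 1)
  'o' -> vowel phoneme (phonemes so far: 2)
  'g' -> consonant phoneme (phonemes so far: 3)
Total phonemes: 3

3


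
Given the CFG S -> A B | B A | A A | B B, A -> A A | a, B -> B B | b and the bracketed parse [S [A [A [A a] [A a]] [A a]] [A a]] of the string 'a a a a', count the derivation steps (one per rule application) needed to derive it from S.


Every bracketed nonterminal node [X ...] in the tree is produced by exactly one rule application.
Reading the tree off as a leftmost derivation:
  Step 1: S  =>  A A   (applied S -> A A)
  Step 2: A A  =>  A A A   (applied A -> A A)
  Step 3: A A A  =>  A A A A   (applied A -> A A)
  Step 4: A A A A  =>  a A A A   (applied A -> a)
  Step 5: a A A A  =>  a a A A   (applied A -> a)
  Step 6: a a A A  =>  a a a A   (applied A -> a)
  Step 7: a a a A  =>  a a a a   (applied A -> a)
Final yield: a a a a
Total rewrite steps: 7

7


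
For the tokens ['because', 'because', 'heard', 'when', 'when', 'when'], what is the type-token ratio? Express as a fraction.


Tokens: 6
Unique types: ('because', 'heard', 'when') = 3
TTR = 3/6
Simplify: divide both by 3 -> 1/2
TTR = 1/2

1/2


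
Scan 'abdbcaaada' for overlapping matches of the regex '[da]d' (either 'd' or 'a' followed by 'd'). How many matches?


Pattern: [da]d means either 'd' or 'a' followed by 'd'.
Scanning 'abdbcaaada' position-by-position:
  Pos 0: window 'ab' -> no
  Pos 1: window 'bd' -> no
  Pos 2: window 'db' -> no
  Pos 3: window 'bc' -> no
  Pos 4: window 'ca' -> no
  Pos 5: window 'aa' -> no
  Pos 6: window 'aa' -> no
  Pos 7: window 'ad' -> MATCH
  Pos 8: window 'da' -> no
  Pos 9: window 'a' -> no
Total matches: 1

1


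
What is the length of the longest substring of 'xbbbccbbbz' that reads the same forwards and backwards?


Scanning 'xbbbccbbbz' for palindromic substrings.
Substring at positions 1-8: 'bbbccbbb'.
Check: reverse('bbbccbbb') = 'bbbccbbb' -> palindrome confirmed.
Neighbouring characters ('x' / 'z') break symmetry, so it cannot extend further.
No longer palindromic substring exists; longest length = 8

8


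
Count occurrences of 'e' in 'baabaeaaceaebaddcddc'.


Scanning 'baabaeaaceaebaddcddc' for 'e':
  Position 5: 'e' -> MATCH (count: 1)
  Position 9: 'e' -> MATCH (count: 2)
  Position 11: 'e' -> MATCH (count: 3)
Total occurrences of 'e': 3

3


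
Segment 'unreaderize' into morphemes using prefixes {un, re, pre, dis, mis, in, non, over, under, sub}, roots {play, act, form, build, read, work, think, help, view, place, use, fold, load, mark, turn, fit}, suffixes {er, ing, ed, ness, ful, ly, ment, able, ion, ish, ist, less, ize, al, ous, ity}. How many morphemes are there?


Segmenting 'unreaderize' against the inventory:
  'un' -> prefix (morpheme 1)
  'read' -> root (morpheme 2)
  'er' -> suffix (morpheme 3)
  'ize' -> suffix (morpheme 4)
Total morphemes: 4

4


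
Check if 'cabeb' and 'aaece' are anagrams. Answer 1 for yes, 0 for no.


Sort characters of 'cabeb': 'abbce'
Sort characters of 'aaece': 'aacee'
Sorted forms differ -> they are NOT anagrams
Result: 0

0


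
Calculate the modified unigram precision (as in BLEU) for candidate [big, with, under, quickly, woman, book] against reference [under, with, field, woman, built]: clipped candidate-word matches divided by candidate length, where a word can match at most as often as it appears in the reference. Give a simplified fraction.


Reference word counts: {'built': 1, 'field': 1, 'under': 1, 'with': 1, 'woman': 1}
Checking each candidate word (with clipping):
  'big' -> not in reference -> no match (matches: 0)
  'with' -> in reference (ref count 1, used 1/1) -> match (matches: 1)
  'under' -> in reference (ref count 1, used 1/1) -> match (matches: 2)
  'quickly' -> not in reference -> no match (matches: 2)
  'woman' -> in reference (ref count 1, used 1/1) -> match (matches: 3)
  'book' -> not in reference -> no match (matches: 3)
Clipped matches: 3, Candidate length: 6
Precision = 3/6 = 1/2

1/2


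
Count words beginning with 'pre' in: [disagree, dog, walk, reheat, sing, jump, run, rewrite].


Checking each word for prefix 'pre':
  'disagree' -> no (count: 0)
  'dog' -> no (count: 0)
  'walk' -> no (count: 0)
  'reheat' -> no (count: 0)
  'sing' -> no (count: 0)
  'jump' -> no (count: 0)
  'run' -> no (count: 0)
  'rewrite' -> no (count: 0)
Total with prefix 'pre': 0

0


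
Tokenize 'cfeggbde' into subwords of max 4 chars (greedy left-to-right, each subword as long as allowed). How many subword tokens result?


'cfeggbde' has 8 characters.
Chunking with max size 4:
  Chunk 1: 'cfeg' (positions 0-3)
  Chunk 2: 'gbde' (positions 4-7)
Total chunks: ceil(8 / 4) = 2

2


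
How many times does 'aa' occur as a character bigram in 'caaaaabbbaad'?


Scanning 'caaaaabbbaad' for bigram 'aa':
  Position 0: 'ca' -> no
  Position 1: 'aa' -> MATCH
  Position 2: 'aa' -> MATCH
  Position 3: 'aa' -> MATCH
  Position 4: 'aa' -> MATCH
  Position 5: 'ab' -> no
  Position 6: 'bb' -> no
  Position 7: 'bb' -> no
  Position 8: 'ba' -> no
  Position 9: 'aa' -> MATCH
  Position 10: 'ad' -> no
Total matches: 5

5


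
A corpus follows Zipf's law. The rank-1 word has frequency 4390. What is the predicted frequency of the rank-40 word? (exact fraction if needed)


Zipf's law: freq(rank) = f1 / rank
f1 = 4390, rank = 40
freq = 4390 / 40
GCD(4390, 40) = 10
Simplified: 439/4

439/4


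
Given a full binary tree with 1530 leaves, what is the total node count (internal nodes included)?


Leaf nodes (terminals): 1530
Internal nodes = n - 1 = 1530 - 1 = 1529
Total = leaves + internal = 1530 + 1529 = 3059

3059


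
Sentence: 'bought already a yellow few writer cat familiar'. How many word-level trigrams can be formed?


Word trigrams from [8] words:
  Trigram 1: (bought already a)
  Trigram 2: (already a yellow)
  Trigram 3: (a yellow few)
  Trigram 4: (yellow few writer)
  Trigram 5: (few writer cat)
  Trigram 6: (writer cat familiar)
Total word trigrams: 8 - 2 = 6

6


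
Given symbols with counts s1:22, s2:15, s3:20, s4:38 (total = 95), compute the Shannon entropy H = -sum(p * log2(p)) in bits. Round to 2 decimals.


Computing entropy H = -sum(p_i * log2(p_i)):
  s1: p = 22/95 = 0.2316, -p*log2(p) = 0.4887
  s2: p = 15/95 = 0.1579, -p*log2(p) = 0.4205
  s3: p = 20/95 = 0.2105, -p*log2(p) = 0.4732
  s4: p = 38/95 = 0.4000, -p*log2(p) = 0.5288
H = sum of terms = 1.9112
Rounded to 2 decimals: 1.91

1.91


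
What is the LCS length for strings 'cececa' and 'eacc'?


DP table for LCS of 'cececa' and 'eacc':
       e  a  c  c
    0  0  0  0  0
  c 0  0  0  1  1
  e 0  1  1  1  1
  c 0  1  1  2  2
  e 0  1  1  2  2
  c 0  1  1  2  3
  a 0  1  2  2  3
LCS: 'ecc'
LCS length = 3

3


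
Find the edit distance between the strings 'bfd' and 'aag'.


Building DP table for s1='bfd' (len 3) and s2='aag' (len 3):
       a  a  g
    0  1  2  3
  b 1  1  2  3
  f 2  2  2  3
  d 3  3  3  3
Edit distance = dp[3][3] = 3

3


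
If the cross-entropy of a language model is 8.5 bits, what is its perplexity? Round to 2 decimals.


Perplexity formula: PP = 2^H
H = 8.5
PP = 2^8.5
Decompose: 2^8.5 = 2^8 * 2^0.5 = 2^8 * sqrt(2)
2^8 = 256, sqrt(2) ~ 1.4142136
PP ~ 256 * 1.4142136 = 362.0386816
Rounded to 2 decimals: 362.04

362.04


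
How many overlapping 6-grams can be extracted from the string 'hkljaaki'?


String 'hkljaaki' has length L = 8.
Number of overlapping n-grams = L - n + 1
Substituting: 8 - 6 + 1 = 3

3


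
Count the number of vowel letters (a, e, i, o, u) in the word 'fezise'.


Scanning each character of 'fezise':
  Position 1: 'f' -> consonant (running count: 0)
  Position 2: 'e' -> vowel (running count: 1)
  Position 3: 'z' -> consonant (running count: 1)
  Position 4: 'i' -> vowel (running count: 2)
  Position 5: 's' -> consonant (running count: 2)
  Position 6: 'e' -> vowel (running count: 3)
Total vowels: 3

3


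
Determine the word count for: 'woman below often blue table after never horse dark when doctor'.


Counting words by splitting on spaces:
  Word 1: 'woman'
  Word 2: 'below'
  Word 3: 'often'
  Word 4: 'blue'
  Word 5: 'table'
  Word 6: 'after'
  Word 7: 'never'
  Word 8: 'horse'
  Word 9: 'dark'
  Word 10: 'when'
  Word 11: 'doctor'
Total words: 11

11


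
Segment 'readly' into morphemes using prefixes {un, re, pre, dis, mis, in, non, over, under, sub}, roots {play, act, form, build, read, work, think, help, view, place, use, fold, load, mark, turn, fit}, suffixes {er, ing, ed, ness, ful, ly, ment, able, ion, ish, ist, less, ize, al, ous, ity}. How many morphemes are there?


Segmenting 'readly' against the inventory:
  'read' -> root (morpheme 1)
  'ly' -> suffix (morpheme 2)
Total morphemes: 2

2


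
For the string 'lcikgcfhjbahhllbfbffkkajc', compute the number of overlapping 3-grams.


String 'lcikgcfhjbahhllbfbffkkajc' has length L = 25.
Number of overlapping n-grams = L - n + 1
Substituting: 25 - 3 + 1 = 23

23


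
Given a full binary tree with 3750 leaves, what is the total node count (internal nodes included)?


Leaf nodes (terminals): 3750
Internal nodes = n - 1 = 3750 - 1 = 3749
Total = leaves + internal = 3750 + 3749 = 7499

7499


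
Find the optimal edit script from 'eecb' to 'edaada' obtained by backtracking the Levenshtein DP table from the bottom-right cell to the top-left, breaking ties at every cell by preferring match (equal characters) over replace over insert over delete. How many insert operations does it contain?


Edit distance = 5. Backtracking from cell (4, 6) with preference match > replace > insert > delete,
then listing the resulting alignment 'eecb' -> 'edaada' left to right:
  Step 1: keep 'e'
  Step 2: insert 'd' [insertion #1]
  Step 3: insert 'a' [insertion #2]
  Step 4: replace e->a
  Step 5: replace c->d
  Step 6: replace b->a
Total insertions: 2

2


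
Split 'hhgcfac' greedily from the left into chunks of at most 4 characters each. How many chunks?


'hhgcfac' has 7 characters.
Chunking with max size 4:
  Chunk 1: 'hhgc' (positions 0-3)
  Chunk 2: 'fac' (positions 4-6)
Total chunks: ceil(7 / 4) = 2

2


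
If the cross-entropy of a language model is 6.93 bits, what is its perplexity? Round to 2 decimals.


Perplexity formula: PP = 2^H
H = 6.93
PP = 2^6.93
Decompose: 2^6.93 = 2^6 * 2^0.93
2^6 = 64, 2^0.93 ~ 1.9052760
PP ~ 64 * 1.9052760 = 121.9376640
Rounded to 2 decimals: 121.94

121.94


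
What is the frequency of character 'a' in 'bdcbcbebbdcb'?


Scanning 'bdcbcbebbdcb' for 'a':
  No matches found.
Total occurrences of 'a': 0

0


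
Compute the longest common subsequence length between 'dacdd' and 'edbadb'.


DP table for LCS of 'dacdd' and 'edbadb':
       e  d  b  a  d  b
    0  0  0  0  0  0  0
  d 0  0  1  1  1  1  1
  a 0  0  1  1  2  2  2
  c 0  0  1  1  2  2  2
  d 0  0  1  1  2  3  3
  d 0  0  1  1  2  3  3
LCS: 'dad'
LCS length = 3

3


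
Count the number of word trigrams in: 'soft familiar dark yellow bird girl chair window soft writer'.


Word trigrams from [10] words:
  Trigram 1: (soft familiar dark)
  Trigram 2: (familiar dark yellow)
  Trigram 3: (dark yellow bird)
  Trigram 4: (yellow bird girl)
  Trigram 5: (bird girl chair)
  Trigram 6: (girl chair window)
  Trigram 7: (chair window soft)
  Trigram 8: (window soft writer)
Total word trigrams: 10 - 2 = 8

8


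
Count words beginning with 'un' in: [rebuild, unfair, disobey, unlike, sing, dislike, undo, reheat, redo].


Checking each word for prefix 'un':
  'rebuild' -> no (count: 0)
  'unfair' -> YES, starts with 'un' (count: 1)
  'disobey' -> no (count: 1)
  'unlike' -> YES, starts with 'un' (count: 2)
  'sing' -> no (count: 2)
  'dislike' -> no (count: 2)
  'undo' -> YES, starts with 'un' (count: 3)
  'reheat' -> no (count: 3)
  'redo' -> no (count: 3)
Total with prefix 'un': 3

3


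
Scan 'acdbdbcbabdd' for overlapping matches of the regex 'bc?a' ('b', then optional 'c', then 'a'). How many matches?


Pattern: bc?a means 'b', then optional 'c', then 'a'.
Scanning 'acdbdbcbabdd' position-by-position:
  Pos 0: window 'acd' -> no
  Pos 1: window 'cdb' -> no
  Pos 2: window 'dbd' -> no
  Pos 3: window 'bdb' -> no
  Pos 4: window 'dbc' -> no
  Pos 5: window 'bcb' -> no
  Pos 6: window 'cba' -> no
  Pos 7: window 'bab' -> MATCH
  Pos 8: window 'abd' -> no
  Pos 9: window 'bdd' -> no
  Pos 10: window 'dd' -> no
  Pos 11: window 'd' -> no
Total matches: 1

1


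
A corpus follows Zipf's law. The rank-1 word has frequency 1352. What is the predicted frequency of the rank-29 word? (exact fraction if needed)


Zipf's law: freq(rank) = f1 / rank
f1 = 1352, rank = 29
freq = 1352 / 29
GCD(1352, 29) = 1
Simplified: 1352/29

1352/29


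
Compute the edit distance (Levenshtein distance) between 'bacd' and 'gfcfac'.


Building DP table for s1='bacd' (len 4) and s2='gfcfac' (len 6):
       g  f  c  f  a  c
    0  1  2  3  4  5  6
  b 1  1  2  3  4  5  6
  a 2  2  2  3  4  4  5
  c 3  3  3  2  3  4  4
  d 4  4  4  3  3  4  5
Edit distance = dp[4][6] = 5

5


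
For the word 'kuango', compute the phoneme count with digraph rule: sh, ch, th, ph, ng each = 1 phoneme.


Parsing 'kuango' greedily, digraphs first:
  'k' -> consonant phoneme (phonemes so far: 1)
  'u' -> vowel phoneme (phonemes so far: 2)
  'a' -> vowel phoneme (phonemes so far: 3)
  'ng' -> digraph (1 consonant phoneme) (phonemes so far: 4)
  'o' -> vowel phoneme (phonemes so far: 5)
Total phonemes: 5

5


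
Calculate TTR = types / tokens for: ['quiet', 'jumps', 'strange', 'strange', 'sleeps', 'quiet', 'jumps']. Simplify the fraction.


Tokens: 7
Unique types: ('jumps', 'quiet', 'sleeps', 'strange') = 4
TTR = 4/7
Already in lowest terms.

4/7


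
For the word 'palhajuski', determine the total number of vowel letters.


Scanning each character of 'palhajuski':
  Position 1: 'p' -> consonant (running count: 0)
  Position 2: 'a' -> vowel (running count: 1)
  Position 3: 'l' -> consonant (running count: 1)
  Position 4: 'h' -> consonant (running count: 1)
  Position 5: 'a' -> vowel (running count: 2)
  Position 6: 'j' -> consonant (running count: 2)
  Position 7: 'u' -> vowel (running count: 3)
  Position 8: 's' -> consonant (running count: 3)
  Position 9: 'k' -> consonant (running count: 3)
  Position 10: 'i' -> vowel (running count: 4)
Total vowels: 4

4


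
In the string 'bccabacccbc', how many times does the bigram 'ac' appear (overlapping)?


Scanning 'bccabacccbc' for bigram 'ac':
  Position 0: 'bc' -> no
  Position 1: 'cc' -> no
  Position 2: 'ca' -> no
  Position 3: 'ab' -> no
  Position 4: 'ba' -> no
  Position 5: 'ac' -> MATCH
  Position 6: 'cc' -> no
  Position 7: 'cc' -> no
  Position 8: 'cb' -> no
  Position 9: 'bc' -> no
Total matches: 1

1


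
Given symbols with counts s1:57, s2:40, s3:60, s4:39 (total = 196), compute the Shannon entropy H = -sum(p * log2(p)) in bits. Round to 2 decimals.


Computing entropy H = -sum(p_i * log2(p_i)):
  s1: p = 57/196 = 0.2908, -p*log2(p) = 0.5182
  s2: p = 40/196 = 0.2041, -p*log2(p) = 0.4679
  s3: p = 60/196 = 0.3061, -p*log2(p) = 0.5228
  s4: p = 39/196 = 0.1990, -p*log2(p) = 0.4635
H = sum of terms = 1.9724
Rounded to 2 decimals: 1.97

1.97


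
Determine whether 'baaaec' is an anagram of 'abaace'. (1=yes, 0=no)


Sort characters of 'baaaec': 'aaabce'
Sort characters of 'abaace': 'aaabce'
Sorted forms match -> they ARE anagrams
Result: 1

1


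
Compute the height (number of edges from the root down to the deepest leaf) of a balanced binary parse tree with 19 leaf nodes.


In a balanced binary tree with n leaves the deepest leaf is ceil(log2(n)) edges below the root.
log2(19) = 4.2479
ceil(4.2479) = 5
height (edges) = 5

5


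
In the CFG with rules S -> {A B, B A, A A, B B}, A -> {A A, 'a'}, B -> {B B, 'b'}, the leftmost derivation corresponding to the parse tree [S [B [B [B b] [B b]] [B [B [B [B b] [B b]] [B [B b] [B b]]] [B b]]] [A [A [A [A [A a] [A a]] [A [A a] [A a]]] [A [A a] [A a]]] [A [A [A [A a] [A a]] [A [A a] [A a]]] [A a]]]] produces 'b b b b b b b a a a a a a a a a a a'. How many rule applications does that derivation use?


Every bracketed nonterminal node [X ...] in the tree is produced by exactly one rule application.
Reading the tree off as a leftmost derivation:
  Step 1: S  =>  B A   (applied S -> B A)
  Step 2: B A  =>  B B A   (applied B -> B B)
  Step 3: B B A  =>  B B B A   (applied B -> B B)
  Step 4: B B B A  =>  b B B A   (applied B -> b)
  Step 5: b B B A  =>  b b B A   (applied B -> b)
  Step 6: b b B A  =>  b b B B A   (applied B -> B B)
  Step 7: b b B B A  =>  b b B B B A   (applied B -> B B)
  Step 8: b b B B B A  =>  b b B B B B A   (applied B -> B B)
  Step 9: b b B B B B A  =>  b b b B B B A   (applied B -> b)
  Step 10: b b b B B B A  =>  b b b b B B A   (applied B -> b)
  Step 11: b b b b B B A  =>  b b b b B B B A   (applied B -> B B)
  Step 12: b b b b B B B A  =>  b b b b b B B A   (applied B -> b)
  Step 13: b b b b b B B A  =>  b b b b b b B A   (applied B -> b)
  Step 14: b b b b b b B A  =>  b b b b b b b A   (applied B -> b)
  Step 15: b b b b b b b A  =>  b b b b b b b A A   (applied A -> A A)
  Step 16: b b b b b b b A A  =>  b b b b b b b A A A   (applied A -> A A)
  Step 17: b b b b b b b A A A  =>  b b b b b b b A A A A   (applied A -> A A)
  Step 18: b b b b b b b A A A A  =>  b b b b b b b A A A A A   (applied A -> A A)
  Step 19: b b b b b b b A A A A A  =>  b b b b b b b a A A A A   (applied A -> a)
  Step 20: b b b b b b b a A A A A  =>  b b b b b b b a a A A A   (applied A -> a)
  Step 21: b b b b b b b a a A A A  =>  b b b b b b b a a A A A A   (applied A -> A A)
  Step 22: b b b b b b b a a A A A A  =>  b b b b b b b a a a A A A   (applied A -> a)
  Step 23: b b b b b b b a a a A A A  =>  b b b b b b b a a a a A A   (applied A -> a)
  Step 24: b b b b b b b a a a a A A  =>  b b b b b b b a a a a A A A   (applied A -> A A)
  Step 25: b b b b b b b a a a a A A A  =>  b b b b b b b a a a a a A A   (applied A -> a)
  Step 26: b b b b b b b a a a a a A A  =>  b b b b b b b a a a a a a A   (applied A -> a)
  Step 27: b b b b b b b a a a a a a A  =>  b b b b b b b a a a a a a A A   (applied A -> A A)
  Step 28: b b b b b b b a a a a a a A A  =>  b b b b b b b a a a a a a A A A   (applied A -> A A)
  Step 29: b b b b b b b a a a a a a A A A  =>  b b b b b b b a a a a a a A A A A   (applied A -> A A)
  Step 30: b b b b b b b a a a a a a A A A A  =>  b b b b b b b a a a a a a a A A A   (applied A -> a)
  Step 31: b b b b b b b a a a a a a a A A A  =>  b b b b b b b a a a a a a a a A A   (applied A -> a)
  Step 32: b b b b b b b a a a a a a a a A A  =>  b b b b b b b a a a a a a a a A A A   (applied A -> A A)
  Step 33: b b b b b b b a a a a a a a a A A A  =>  b b b b b b b a a a a a a a a a A A   (applied A -> a)
  Step 34: b b b b b b b a a a a a a a a a A A  =>  b b b b b b b a a a a a a a a a a A   (applied A -> a)
  Step 35: b b b b b b b a a a a a a a a a a A  =>  b b b b b b b a a a a a a a a a a a   (applied A -> a)
Final yield: b b b b b b b a a a a a a a a a a a
Total rewrite steps: 35

35
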